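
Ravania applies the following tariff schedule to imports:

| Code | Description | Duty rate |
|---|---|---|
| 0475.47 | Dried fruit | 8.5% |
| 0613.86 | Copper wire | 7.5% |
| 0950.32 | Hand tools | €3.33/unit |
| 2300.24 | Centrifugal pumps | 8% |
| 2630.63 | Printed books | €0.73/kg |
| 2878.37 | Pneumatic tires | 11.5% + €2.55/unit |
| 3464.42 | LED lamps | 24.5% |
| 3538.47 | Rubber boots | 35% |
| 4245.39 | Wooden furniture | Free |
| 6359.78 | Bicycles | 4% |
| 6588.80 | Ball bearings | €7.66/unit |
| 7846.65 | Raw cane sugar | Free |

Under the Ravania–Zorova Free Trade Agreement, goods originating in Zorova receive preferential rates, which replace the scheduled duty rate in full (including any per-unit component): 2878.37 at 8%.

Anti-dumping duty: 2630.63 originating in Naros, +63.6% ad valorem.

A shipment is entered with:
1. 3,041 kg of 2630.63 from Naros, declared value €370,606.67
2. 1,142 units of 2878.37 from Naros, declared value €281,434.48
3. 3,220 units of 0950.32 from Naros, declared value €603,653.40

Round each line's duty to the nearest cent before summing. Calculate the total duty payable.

Line 1 (2630.63, Naros, 3,041 kg, €370,606.67):
Base rate for 2630.63 is €0.73/kg.
Additional duty on 2630.63 from Naros: +63.6% ad valorem. Applied ad valorem rate = 63.6%.
Duty = €370,606.67 × 63.6% + 3,041 × €0.73 = €237,925.77.
Line 2 (2878.37, Naros, 1,142 units, €281,434.48):
Base rate for 2878.37 is 11.5% + €2.55/unit.
2878.37 has an FTA preferential rate, but origin Naros is not Zorova; base rate stands.
Duty = €281,434.48 × 11.5% + 1,142 × €2.55 = €35,277.07.
Line 3 (0950.32, Naros, 3,220 units, €603,653.40):
Base rate for 0950.32 is €3.33/unit.
Duty = 3,220 × €3.33 = €10,722.60.
Total = €237,925.77 + €35,277.07 + €10,722.60 = €283,925.44.

€283,925.44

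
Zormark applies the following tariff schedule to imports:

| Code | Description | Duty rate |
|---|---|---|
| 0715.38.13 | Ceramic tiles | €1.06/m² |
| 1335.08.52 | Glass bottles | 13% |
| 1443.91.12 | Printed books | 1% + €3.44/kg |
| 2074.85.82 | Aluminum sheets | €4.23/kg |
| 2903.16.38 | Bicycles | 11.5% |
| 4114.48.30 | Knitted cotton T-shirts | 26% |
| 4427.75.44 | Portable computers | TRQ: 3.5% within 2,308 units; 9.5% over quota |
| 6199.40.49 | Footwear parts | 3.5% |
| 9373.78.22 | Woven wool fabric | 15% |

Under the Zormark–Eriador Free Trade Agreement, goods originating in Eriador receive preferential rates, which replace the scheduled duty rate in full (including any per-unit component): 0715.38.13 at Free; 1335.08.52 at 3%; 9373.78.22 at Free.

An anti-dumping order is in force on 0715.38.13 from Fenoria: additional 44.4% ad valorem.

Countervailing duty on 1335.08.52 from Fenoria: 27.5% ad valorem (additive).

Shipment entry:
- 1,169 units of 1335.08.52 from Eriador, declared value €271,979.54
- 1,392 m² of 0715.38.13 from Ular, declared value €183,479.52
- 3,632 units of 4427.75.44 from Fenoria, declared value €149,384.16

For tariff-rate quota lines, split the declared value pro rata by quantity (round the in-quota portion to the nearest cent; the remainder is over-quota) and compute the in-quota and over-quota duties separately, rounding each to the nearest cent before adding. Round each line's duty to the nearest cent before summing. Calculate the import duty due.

Line 1 (1335.08.52, Eriador, 1,169 units, €271,979.54):
Base rate for 1335.08.52 is 13%.
Origin Eriador qualifies under the Zormark–Eriador agreement and 1335.08.52 is covered: preferential rate 3% applies instead.
The additional-duty order on 1335.08.52 targets Fenoria, not Eriador; it does not apply.
Duty = €271,979.54 × 3% = €8,159.39.
Line 2 (0715.38.13, Ular, 1,392 m², €183,479.52):
Base rate for 0715.38.13 is €1.06/m².
0715.38.13 has an FTA preferential rate, but origin Ular is not Eriador; base rate stands.
The additional-duty order on 0715.38.13 targets Fenoria, not Ular; it does not apply.
Duty = 1,392 × €1.06 = €1,475.52.
Line 3 (4427.75.44, Fenoria, 3,632 units, €149,384.16):
Code 4427.75.44 is under a tariff-rate quota (threshold 2,308 units). In-quota: 2,308 units at 3.5%; over-quota: 1,324 units at 9.5%.
Pro-rata value split: in-quota = €149,384.16 × 2,308/3,632 = €94,928.04; over-quota = €149,384.16 − €94,928.04 = €54,456.12.
In-quota duty = €94,928.04 × 3.5% = €3,322.48. Over-quota duty = €54,456.12 × 9.5% = €5,173.33.
Line duty = €3,322.48 + €5,173.33 = €8,495.81.
Total = €8,159.39 + €1,475.52 + €8,495.81 = €18,130.72.

€18,130.72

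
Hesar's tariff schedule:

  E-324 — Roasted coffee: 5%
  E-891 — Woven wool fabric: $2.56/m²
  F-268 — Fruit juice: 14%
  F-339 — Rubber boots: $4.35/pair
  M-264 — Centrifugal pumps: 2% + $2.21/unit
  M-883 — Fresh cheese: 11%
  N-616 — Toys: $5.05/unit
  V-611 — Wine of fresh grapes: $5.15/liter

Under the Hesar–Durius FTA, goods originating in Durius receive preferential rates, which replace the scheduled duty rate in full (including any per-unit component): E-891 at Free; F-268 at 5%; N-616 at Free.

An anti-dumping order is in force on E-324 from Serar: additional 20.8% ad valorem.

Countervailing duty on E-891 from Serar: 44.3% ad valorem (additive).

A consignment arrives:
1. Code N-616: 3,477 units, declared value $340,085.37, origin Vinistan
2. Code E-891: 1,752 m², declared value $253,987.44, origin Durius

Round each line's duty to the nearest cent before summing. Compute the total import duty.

$17,558.85

Line 1 (N-616, Vinistan, 3,477 units, $340,085.37):
Base rate for N-616 is $5.05/unit.
N-616 has an FTA preferential rate, but origin Vinistan is not Durius; base rate stands.
Duty = 3,477 × $5.05 = $17,558.85.
Line 2 (E-891, Durius, 1,752 m², $253,987.44):
Base rate for E-891 is $2.56/m².
Origin Durius qualifies under the Hesar–Durius agreement and E-891 is covered: preferential rate Free applies instead.
The additional-duty order on E-891 targets Serar, not Durius; it does not apply.
Duty = $253,987.44 × 0% = $0.00.
Total = $17,558.85 + $0.00 = $17,558.85.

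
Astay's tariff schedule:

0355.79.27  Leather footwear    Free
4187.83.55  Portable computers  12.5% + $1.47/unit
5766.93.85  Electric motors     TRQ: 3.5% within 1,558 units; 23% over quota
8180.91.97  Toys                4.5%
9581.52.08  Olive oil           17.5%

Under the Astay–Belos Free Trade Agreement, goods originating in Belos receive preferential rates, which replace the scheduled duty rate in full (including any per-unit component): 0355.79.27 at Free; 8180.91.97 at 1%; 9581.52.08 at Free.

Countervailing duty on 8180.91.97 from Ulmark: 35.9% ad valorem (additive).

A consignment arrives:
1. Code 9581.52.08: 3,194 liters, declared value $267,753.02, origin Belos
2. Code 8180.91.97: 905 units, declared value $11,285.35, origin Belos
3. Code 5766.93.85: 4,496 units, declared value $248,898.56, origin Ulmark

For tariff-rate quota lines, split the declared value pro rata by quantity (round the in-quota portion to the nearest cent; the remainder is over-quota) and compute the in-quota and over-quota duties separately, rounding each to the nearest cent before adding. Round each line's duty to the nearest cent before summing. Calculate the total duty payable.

$40,540.60

Line 1 (9581.52.08, Belos, 3,194 liters, $267,753.02):
Base rate for 9581.52.08 is 17.5%.
Origin Belos qualifies under the Astay–Belos agreement and 9581.52.08 is covered: preferential rate Free applies instead.
Duty = $267,753.02 × 0% = $0.00.
Line 2 (8180.91.97, Belos, 905 units, $11,285.35):
Base rate for 8180.91.97 is 4.5%.
Origin Belos qualifies under the Astay–Belos agreement and 8180.91.97 is covered: preferential rate 1% applies instead.
The additional-duty order on 8180.91.97 targets Ulmark, not Belos; it does not apply.
Duty = $11,285.35 × 1% = $112.85.
Line 3 (5766.93.85, Ulmark, 4,496 units, $248,898.56):
Code 5766.93.85 is under a tariff-rate quota (threshold 1,558 units). In-quota: 1,558 units at 3.5%; over-quota: 2,938 units at 23%.
Pro-rata value split: in-quota = $248,898.56 × 1,558/4,496 = $86,250.88; over-quota = $248,898.56 − $86,250.88 = $162,647.68.
In-quota duty = $86,250.88 × 3.5% = $3,018.78. Over-quota duty = $162,647.68 × 23% = $37,408.97.
Line duty = $3,018.78 + $37,408.97 = $40,427.75.
Total = $0.00 + $112.85 + $40,427.75 = $40,540.60.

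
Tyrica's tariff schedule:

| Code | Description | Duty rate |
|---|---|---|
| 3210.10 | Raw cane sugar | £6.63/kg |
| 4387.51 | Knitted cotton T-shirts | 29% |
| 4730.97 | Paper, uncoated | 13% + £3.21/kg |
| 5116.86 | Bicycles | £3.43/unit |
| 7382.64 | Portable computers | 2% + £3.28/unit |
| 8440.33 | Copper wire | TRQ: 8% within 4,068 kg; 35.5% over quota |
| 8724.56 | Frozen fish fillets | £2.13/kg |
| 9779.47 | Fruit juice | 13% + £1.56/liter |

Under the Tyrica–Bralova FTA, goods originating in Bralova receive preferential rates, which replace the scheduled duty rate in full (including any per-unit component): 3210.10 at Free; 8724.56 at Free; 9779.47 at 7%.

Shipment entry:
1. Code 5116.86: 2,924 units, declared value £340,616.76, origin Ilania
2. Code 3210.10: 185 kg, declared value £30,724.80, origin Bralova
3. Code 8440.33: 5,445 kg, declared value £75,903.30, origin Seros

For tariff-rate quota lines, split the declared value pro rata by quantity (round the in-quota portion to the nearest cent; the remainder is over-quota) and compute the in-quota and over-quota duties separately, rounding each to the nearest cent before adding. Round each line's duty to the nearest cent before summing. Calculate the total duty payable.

Line 1 (5116.86, Ilania, 2,924 units, £340,616.76):
Base rate for 5116.86 is £3.43/unit.
Duty = 2,924 × £3.43 = £10,029.32.
Line 2 (3210.10, Bralova, 185 kg, £30,724.80):
Base rate for 3210.10 is £6.63/kg.
Origin Bralova qualifies under the Tyrica–Bralova agreement and 3210.10 is covered: preferential rate Free applies instead.
Duty = £30,724.80 × 0% = £0.00.
Line 3 (8440.33, Seros, 5,445 kg, £75,903.30):
Code 8440.33 is under a tariff-rate quota (threshold 4,068 kg). In-quota: 4,068 kg at 8%; over-quota: 1,377 kg at 35.5%.
Pro-rata value split: in-quota = £75,903.30 × 4,068/5,445 = £56,707.92; over-quota = £75,903.30 − £56,707.92 = £19,195.38.
In-quota duty = £56,707.92 × 8% = £4,536.63. Over-quota duty = £19,195.38 × 35.5% = £6,814.36.
Line duty = £4,536.63 + £6,814.36 = £11,350.99.
Total = £10,029.32 + £0.00 + £11,350.99 = £21,380.31.

£21,380.31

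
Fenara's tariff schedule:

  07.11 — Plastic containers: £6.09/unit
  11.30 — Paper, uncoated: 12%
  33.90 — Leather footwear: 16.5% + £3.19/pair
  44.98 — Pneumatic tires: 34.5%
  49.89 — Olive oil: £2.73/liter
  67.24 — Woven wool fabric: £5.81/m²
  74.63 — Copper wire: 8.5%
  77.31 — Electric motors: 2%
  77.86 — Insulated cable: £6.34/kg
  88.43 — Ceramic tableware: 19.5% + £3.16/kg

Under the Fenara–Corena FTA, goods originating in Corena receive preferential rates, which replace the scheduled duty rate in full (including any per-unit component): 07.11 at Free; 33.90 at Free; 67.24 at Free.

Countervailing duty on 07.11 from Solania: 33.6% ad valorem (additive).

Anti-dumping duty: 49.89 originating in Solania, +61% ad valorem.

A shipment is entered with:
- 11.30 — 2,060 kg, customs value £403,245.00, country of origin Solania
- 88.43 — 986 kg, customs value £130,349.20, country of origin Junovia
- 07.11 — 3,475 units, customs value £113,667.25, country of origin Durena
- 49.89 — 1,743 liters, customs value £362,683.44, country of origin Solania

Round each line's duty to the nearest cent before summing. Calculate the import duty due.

Line 1 (11.30, Solania, 2,060 kg, £403,245.00):
Base rate for 11.30 is 12%.
Duty = £403,245.00 × 12% = £48,389.40.
Line 2 (88.43, Junovia, 986 kg, £130,349.20):
Base rate for 88.43 is 19.5% + £3.16/kg.
Duty = £130,349.20 × 19.5% + 986 × £3.16 = £28,533.85.
Line 3 (07.11, Durena, 3,475 units, £113,667.25):
Base rate for 07.11 is £6.09/unit.
07.11 has an FTA preferential rate, but origin Durena is not Corena; base rate stands.
The additional-duty order on 07.11 targets Solania, not Durena; it does not apply.
Duty = 3,475 × £6.09 = £21,162.75.
Line 4 (49.89, Solania, 1,743 liters, £362,683.44):
Base rate for 49.89 is £2.73/liter.
Additional duty on 49.89 from Solania: +61% ad valorem. Applied ad valorem rate = 61%.
Duty = £362,683.44 × 61% + 1,743 × £2.73 = £225,995.29.
Total = £48,389.40 + £28,533.85 + £21,162.75 + £225,995.29 = £324,081.29.

£324,081.29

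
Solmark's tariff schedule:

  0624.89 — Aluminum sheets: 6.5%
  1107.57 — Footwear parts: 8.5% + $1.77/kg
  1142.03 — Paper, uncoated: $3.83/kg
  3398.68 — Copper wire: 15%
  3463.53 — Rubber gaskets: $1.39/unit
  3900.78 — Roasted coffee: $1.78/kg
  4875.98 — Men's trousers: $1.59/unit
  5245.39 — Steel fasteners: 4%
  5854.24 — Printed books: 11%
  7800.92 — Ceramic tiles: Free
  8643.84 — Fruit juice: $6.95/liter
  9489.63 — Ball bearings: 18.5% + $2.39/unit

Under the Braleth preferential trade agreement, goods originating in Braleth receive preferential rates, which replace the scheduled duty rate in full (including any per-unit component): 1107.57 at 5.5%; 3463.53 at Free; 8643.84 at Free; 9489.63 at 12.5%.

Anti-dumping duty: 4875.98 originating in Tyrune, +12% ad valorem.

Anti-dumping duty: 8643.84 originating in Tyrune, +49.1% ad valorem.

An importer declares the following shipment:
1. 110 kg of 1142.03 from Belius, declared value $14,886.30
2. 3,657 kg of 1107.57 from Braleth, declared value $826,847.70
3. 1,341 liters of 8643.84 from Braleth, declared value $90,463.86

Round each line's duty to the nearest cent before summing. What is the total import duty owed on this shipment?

$45,897.92

Line 1 (1142.03, Belius, 110 kg, $14,886.30):
Base rate for 1142.03 is $3.83/kg.
Duty = 110 × $3.83 = $421.30.
Line 2 (1107.57, Braleth, 3,657 kg, $826,847.70):
Base rate for 1107.57 is 8.5% + $1.77/kg.
Origin Braleth qualifies under the Solmark–Braleth agreement and 1107.57 is covered: preferential rate 5.5% applies instead.
Duty = $826,847.70 × 5.5% = $45,476.62.
Line 3 (8643.84, Braleth, 1,341 liters, $90,463.86):
Base rate for 8643.84 is $6.95/liter.
Origin Braleth qualifies under the Solmark–Braleth agreement and 8643.84 is covered: preferential rate Free applies instead.
The additional-duty order on 8643.84 targets Tyrune, not Braleth; it does not apply.
Duty = $90,463.86 × 0% = $0.00.
Total = $421.30 + $45,476.62 + $0.00 = $45,897.92.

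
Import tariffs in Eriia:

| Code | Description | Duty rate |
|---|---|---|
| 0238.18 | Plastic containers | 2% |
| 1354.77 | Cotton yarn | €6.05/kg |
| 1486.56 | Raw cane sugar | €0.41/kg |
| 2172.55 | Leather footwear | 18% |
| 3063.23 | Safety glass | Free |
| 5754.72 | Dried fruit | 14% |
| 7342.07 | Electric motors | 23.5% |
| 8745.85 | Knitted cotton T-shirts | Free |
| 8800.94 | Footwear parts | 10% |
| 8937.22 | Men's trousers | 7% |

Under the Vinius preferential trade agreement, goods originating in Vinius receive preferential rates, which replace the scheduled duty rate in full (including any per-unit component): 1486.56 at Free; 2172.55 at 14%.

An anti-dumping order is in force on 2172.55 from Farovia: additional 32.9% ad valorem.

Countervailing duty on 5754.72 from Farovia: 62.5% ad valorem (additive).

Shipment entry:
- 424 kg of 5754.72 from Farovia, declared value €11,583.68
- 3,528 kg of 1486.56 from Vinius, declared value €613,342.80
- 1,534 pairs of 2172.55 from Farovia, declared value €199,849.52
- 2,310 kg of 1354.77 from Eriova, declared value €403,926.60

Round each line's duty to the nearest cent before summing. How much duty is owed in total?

Line 1 (5754.72, Farovia, 424 kg, €11,583.68):
Base rate for 5754.72 is 14%.
Additional duty on 5754.72 from Farovia: +62.5%. Applied ad valorem rate: 14% + 62.5% = 76.5%.
Duty = €11,583.68 × 76.5% = €8,861.52.
Line 2 (1486.56, Vinius, 3,528 kg, €613,342.80):
Base rate for 1486.56 is €0.41/kg.
Origin Vinius qualifies under the Eriia–Vinius agreement and 1486.56 is covered: preferential rate Free applies instead.
Duty = €613,342.80 × 0% = €0.00.
Line 3 (2172.55, Farovia, 1,534 pairs, €199,849.52):
Base rate for 2172.55 is 18%.
2172.55 has an FTA preferential rate, but origin Farovia is not Vinius; base rate stands.
Additional duty on 2172.55 from Farovia: +32.9%. Applied ad valorem rate: 18% + 32.9% = 50.9%.
Duty = €199,849.52 × 50.9% = €101,723.41.
Line 4 (1354.77, Eriova, 2,310 kg, €403,926.60):
Base rate for 1354.77 is €6.05/kg.
Duty = 2,310 × €6.05 = €13,975.50.
Total = €8,861.52 + €0.00 + €101,723.41 + €13,975.50 = €124,560.43.

€124,560.43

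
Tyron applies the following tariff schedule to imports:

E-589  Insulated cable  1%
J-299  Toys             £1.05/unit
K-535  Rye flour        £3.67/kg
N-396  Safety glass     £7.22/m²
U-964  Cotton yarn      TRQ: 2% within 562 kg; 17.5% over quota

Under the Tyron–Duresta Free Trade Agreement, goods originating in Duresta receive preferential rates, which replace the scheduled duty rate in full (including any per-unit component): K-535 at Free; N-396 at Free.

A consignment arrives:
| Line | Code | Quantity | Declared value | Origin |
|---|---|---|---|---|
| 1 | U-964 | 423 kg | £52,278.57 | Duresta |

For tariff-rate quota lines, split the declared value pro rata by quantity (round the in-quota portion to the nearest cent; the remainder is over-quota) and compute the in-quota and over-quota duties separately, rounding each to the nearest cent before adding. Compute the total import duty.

£1,045.57

Line 1 (U-964, Duresta, 423 kg, £52,278.57):
Code U-964 is under a tariff-rate quota (threshold 562 kg). Quantity 423 kg is within the quota, so the in-quota rate 2% applies to the full value.
Duty = £52,278.57 × 2% = £1,045.57.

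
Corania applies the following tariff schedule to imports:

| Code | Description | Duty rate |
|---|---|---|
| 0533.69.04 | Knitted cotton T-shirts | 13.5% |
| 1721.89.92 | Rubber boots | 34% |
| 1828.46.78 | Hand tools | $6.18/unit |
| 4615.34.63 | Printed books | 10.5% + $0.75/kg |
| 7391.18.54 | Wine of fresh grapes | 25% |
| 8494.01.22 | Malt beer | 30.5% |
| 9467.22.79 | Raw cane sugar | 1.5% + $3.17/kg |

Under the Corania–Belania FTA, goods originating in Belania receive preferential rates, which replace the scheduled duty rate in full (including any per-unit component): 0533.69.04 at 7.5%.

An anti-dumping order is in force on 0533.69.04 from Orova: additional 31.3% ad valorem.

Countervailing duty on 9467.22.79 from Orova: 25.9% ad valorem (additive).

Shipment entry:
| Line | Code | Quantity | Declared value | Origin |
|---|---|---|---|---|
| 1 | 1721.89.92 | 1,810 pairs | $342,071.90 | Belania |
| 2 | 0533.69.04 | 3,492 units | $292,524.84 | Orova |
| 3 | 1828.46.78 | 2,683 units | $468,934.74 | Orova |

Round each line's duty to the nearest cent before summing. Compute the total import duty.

$263,936.52

Line 1 (1721.89.92, Belania, 1,810 pairs, $342,071.90):
Base rate for 1721.89.92 is 34%.
Origin Belania is the FTA partner but 1721.89.92 is not on the preference list; base rate stands.
Duty = $342,071.90 × 34% = $116,304.45.
Line 2 (0533.69.04, Orova, 3,492 units, $292,524.84):
Base rate for 0533.69.04 is 13.5%.
0533.69.04 has an FTA preferential rate, but origin Orova is not Belania; base rate stands.
Additional duty on 0533.69.04 from Orova: +31.3%. Applied ad valorem rate: 13.5% + 31.3% = 44.8%.
Duty = $292,524.84 × 44.8% = $131,051.13.
Line 3 (1828.46.78, Orova, 2,683 units, $468,934.74):
Base rate for 1828.46.78 is $6.18/unit.
Duty = 2,683 × $6.18 = $16,580.94.
Total = $116,304.45 + $131,051.13 + $16,580.94 = $263,936.52.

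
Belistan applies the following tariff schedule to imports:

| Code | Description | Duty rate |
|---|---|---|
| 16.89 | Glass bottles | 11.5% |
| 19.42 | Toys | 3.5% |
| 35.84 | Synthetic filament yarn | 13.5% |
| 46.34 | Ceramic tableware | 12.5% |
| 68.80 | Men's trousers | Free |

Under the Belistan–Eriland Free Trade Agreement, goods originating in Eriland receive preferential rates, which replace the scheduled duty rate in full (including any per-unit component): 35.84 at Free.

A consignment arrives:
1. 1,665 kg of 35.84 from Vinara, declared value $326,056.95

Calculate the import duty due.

Line 1 (35.84, Vinara, 1,665 kg, $326,056.95):
Base rate for 35.84 is 13.5%.
35.84 has an FTA preferential rate, but origin Vinara is not Eriland; base rate stands.
Duty = $326,056.95 × 13.5% = $44,017.69.

$44,017.69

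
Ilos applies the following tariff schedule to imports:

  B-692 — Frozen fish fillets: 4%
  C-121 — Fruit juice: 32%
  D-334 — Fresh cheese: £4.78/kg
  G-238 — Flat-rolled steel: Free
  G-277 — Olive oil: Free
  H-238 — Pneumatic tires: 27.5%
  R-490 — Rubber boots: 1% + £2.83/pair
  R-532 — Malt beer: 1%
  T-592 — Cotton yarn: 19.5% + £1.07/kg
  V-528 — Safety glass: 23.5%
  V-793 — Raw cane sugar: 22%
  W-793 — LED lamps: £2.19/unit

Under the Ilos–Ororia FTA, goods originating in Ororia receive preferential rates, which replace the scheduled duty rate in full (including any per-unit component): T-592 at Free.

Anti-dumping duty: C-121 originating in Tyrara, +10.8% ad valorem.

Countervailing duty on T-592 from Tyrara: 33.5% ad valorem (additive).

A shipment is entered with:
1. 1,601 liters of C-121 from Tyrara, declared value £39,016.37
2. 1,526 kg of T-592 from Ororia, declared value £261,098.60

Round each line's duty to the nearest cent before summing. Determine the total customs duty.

Line 1 (C-121, Tyrara, 1,601 liters, £39,016.37):
Base rate for C-121 is 32%.
Additional duty on C-121 from Tyrara: +10.8%. Applied ad valorem rate: 32% + 10.8% = 42.8%.
Duty = £39,016.37 × 42.8% = £16,699.01.
Line 2 (T-592, Ororia, 1,526 kg, £261,098.60):
Base rate for T-592 is 19.5% + £1.07/kg.
Origin Ororia qualifies under the Ilos–Ororia agreement and T-592 is covered: preferential rate Free applies instead.
The additional-duty order on T-592 targets Tyrara, not Ororia; it does not apply.
Duty = £261,098.60 × 0% = £0.00.
Total = £16,699.01 + £0.00 = £16,699.01.

£16,699.01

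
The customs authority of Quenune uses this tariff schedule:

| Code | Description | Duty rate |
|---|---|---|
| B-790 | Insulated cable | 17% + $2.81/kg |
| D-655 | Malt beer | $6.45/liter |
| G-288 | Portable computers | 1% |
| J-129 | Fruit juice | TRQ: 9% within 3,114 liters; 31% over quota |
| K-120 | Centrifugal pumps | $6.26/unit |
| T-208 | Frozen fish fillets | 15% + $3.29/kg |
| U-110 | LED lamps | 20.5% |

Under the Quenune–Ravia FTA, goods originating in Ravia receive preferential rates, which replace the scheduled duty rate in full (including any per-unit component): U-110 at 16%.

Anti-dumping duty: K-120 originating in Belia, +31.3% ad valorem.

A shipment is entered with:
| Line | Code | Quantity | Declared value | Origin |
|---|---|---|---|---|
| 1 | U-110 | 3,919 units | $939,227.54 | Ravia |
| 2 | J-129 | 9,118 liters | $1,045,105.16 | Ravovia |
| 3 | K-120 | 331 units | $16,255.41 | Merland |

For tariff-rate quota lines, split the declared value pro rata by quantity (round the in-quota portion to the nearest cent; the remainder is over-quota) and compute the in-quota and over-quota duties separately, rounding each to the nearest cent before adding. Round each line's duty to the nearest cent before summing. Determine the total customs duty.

Line 1 (U-110, Ravia, 3,919 units, $939,227.54):
Base rate for U-110 is 20.5%.
Origin Ravia qualifies under the Quenune–Ravia agreement and U-110 is covered: preferential rate 16% applies instead.
Duty = $939,227.54 × 16% = $150,276.41.
Line 2 (J-129, Ravovia, 9,118 liters, $1,045,105.16):
Code J-129 is under a tariff-rate quota (threshold 3,114 liters). In-quota: 3,114 liters at 9%; over-quota: 6,004 liters at 31%.
Pro-rata value split: in-quota = $1,045,105.16 × 3,114/9,118 = $356,926.68; over-quota = $1,045,105.16 − $356,926.68 = $688,178.48.
In-quota duty = $356,926.68 × 9% = $32,123.40. Over-quota duty = $688,178.48 × 31% = $213,335.33.
Line duty = $32,123.40 + $213,335.33 = $245,458.73.
Line 3 (K-120, Merland, 331 units, $16,255.41):
Base rate for K-120 is $6.26/unit.
The additional-duty order on K-120 targets Belia, not Merland; it does not apply.
Duty = 331 × $6.26 = $2,072.06.
Total = $150,276.41 + $245,458.73 + $2,072.06 = $397,807.20.

$397,807.20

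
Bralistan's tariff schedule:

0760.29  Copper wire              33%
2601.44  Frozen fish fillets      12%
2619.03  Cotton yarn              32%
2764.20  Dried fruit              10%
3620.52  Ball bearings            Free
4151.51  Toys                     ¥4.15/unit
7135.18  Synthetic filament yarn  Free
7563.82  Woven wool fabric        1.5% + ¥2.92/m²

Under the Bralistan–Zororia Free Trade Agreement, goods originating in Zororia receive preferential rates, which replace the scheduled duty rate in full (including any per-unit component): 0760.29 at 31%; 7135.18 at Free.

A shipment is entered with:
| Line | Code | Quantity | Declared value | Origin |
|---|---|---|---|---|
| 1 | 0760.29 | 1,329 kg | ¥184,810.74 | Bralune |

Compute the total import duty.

¥60,987.54

Line 1 (0760.29, Bralune, 1,329 kg, ¥184,810.74):
Base rate for 0760.29 is 33%.
0760.29 has an FTA preferential rate, but origin Bralune is not Zororia; base rate stands.
Duty = ¥184,810.74 × 33% = ¥60,987.54.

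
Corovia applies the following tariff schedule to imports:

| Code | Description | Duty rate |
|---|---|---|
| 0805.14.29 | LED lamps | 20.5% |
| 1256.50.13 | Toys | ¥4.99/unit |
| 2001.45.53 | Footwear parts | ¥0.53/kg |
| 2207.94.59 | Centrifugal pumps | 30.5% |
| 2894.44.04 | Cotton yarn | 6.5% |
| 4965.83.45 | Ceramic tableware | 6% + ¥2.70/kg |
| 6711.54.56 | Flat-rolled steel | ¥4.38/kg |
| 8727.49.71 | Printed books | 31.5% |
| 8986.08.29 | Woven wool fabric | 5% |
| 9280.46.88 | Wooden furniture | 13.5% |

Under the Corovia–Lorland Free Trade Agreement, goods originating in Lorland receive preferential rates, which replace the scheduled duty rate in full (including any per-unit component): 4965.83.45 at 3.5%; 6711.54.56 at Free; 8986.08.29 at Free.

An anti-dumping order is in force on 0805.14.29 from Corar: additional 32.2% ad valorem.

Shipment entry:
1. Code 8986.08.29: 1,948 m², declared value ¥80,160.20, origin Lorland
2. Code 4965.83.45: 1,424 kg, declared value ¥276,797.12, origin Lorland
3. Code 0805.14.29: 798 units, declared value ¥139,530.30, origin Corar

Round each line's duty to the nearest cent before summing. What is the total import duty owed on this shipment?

Line 1 (8986.08.29, Lorland, 1,948 m², ¥80,160.20):
Base rate for 8986.08.29 is 5%.
Origin Lorland qualifies under the Corovia–Lorland agreement and 8986.08.29 is covered: preferential rate Free applies instead.
Duty = ¥80,160.20 × 0% = ¥0.00.
Line 2 (4965.83.45, Lorland, 1,424 kg, ¥276,797.12):
Base rate for 4965.83.45 is 6% + ¥2.70/kg.
Origin Lorland qualifies under the Corovia–Lorland agreement and 4965.83.45 is covered: preferential rate 3.5% applies instead.
Duty = ¥276,797.12 × 3.5% = ¥9,687.90.
Line 3 (0805.14.29, Corar, 798 units, ¥139,530.30):
Base rate for 0805.14.29 is 20.5%.
Additional duty on 0805.14.29 from Corar: +32.2%. Applied ad valorem rate: 20.5% + 32.2% = 52.7%.
Duty = ¥139,530.30 × 52.7% = ¥73,532.47.
Total = ¥0.00 + ¥9,687.90 + ¥73,532.47 = ¥83,220.37.

¥83,220.37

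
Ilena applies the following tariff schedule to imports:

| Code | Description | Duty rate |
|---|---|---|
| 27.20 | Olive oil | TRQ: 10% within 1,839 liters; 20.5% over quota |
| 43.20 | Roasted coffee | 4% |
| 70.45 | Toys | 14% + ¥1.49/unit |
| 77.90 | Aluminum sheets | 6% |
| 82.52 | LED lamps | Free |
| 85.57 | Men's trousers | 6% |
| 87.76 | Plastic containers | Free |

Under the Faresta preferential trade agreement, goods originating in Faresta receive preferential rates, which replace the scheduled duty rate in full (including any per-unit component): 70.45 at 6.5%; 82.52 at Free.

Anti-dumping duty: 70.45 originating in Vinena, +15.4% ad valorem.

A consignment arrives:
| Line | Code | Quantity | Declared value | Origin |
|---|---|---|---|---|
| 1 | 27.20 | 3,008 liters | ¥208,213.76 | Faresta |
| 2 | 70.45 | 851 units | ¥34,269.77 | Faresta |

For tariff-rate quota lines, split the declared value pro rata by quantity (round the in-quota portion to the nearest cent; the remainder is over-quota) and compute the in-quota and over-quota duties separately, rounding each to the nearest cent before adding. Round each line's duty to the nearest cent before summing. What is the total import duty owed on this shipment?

Line 1 (27.20, Faresta, 3,008 liters, ¥208,213.76):
Code 27.20 is under a tariff-rate quota (threshold 1,839 liters). In-quota: 1,839 liters at 10%; over-quota: 1,169 liters at 20.5%.
Pro-rata value split: in-quota = ¥208,213.76 × 1,839/3,008 = ¥127,295.58; over-quota = ¥208,213.76 − ¥127,295.58 = ¥80,918.18.
In-quota duty = ¥127,295.58 × 10% = ¥12,729.56. Over-quota duty = ¥80,918.18 × 20.5% = ¥16,588.23.
Line duty = ¥12,729.56 + ¥16,588.23 = ¥29,317.79.
Line 2 (70.45, Faresta, 851 units, ¥34,269.77):
Base rate for 70.45 is 14% + ¥1.49/unit.
Origin Faresta qualifies under the Ilena–Faresta agreement and 70.45 is covered: preferential rate 6.5% applies instead.
The additional-duty order on 70.45 targets Vinena, not Faresta; it does not apply.
Duty = ¥34,269.77 × 6.5% = ¥2,227.54.
Total = ¥29,317.79 + ¥2,227.54 = ¥31,545.33.

¥31,545.33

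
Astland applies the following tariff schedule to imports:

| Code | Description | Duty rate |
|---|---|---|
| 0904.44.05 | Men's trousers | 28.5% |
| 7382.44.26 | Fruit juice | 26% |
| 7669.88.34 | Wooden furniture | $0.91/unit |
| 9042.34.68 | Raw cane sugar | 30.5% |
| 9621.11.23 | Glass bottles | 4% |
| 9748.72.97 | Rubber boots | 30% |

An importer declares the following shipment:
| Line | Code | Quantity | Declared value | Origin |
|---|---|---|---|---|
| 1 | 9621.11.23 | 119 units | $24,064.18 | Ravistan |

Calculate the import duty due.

Line 1 (9621.11.23, Ravistan, 119 units, $24,064.18):
Base rate for 9621.11.23 is 4%.
Duty = $24,064.18 × 4% = $962.57.

$962.57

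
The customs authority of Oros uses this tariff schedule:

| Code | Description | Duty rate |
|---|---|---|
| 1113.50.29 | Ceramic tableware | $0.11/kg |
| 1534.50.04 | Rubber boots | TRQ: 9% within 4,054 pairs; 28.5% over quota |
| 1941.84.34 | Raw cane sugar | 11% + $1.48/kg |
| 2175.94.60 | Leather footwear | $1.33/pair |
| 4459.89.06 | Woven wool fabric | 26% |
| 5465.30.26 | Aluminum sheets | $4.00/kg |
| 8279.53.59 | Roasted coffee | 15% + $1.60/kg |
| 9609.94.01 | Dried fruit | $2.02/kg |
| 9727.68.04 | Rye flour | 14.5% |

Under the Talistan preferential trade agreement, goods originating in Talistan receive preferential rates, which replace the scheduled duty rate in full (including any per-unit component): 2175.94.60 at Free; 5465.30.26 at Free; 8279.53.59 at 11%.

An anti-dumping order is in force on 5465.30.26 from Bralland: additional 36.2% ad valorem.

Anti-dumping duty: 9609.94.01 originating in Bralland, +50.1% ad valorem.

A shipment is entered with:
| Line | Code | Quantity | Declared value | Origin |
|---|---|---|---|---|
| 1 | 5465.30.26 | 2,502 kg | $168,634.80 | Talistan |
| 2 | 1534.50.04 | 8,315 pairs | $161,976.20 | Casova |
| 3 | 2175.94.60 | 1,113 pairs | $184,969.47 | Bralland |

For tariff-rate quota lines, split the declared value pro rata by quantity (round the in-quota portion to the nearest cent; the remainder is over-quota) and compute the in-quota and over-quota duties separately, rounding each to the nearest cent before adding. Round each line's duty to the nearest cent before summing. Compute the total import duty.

Line 1 (5465.30.26, Talistan, 2,502 kg, $168,634.80):
Base rate for 5465.30.26 is $4.00/kg.
Origin Talistan qualifies under the Oros–Talistan agreement and 5465.30.26 is covered: preferential rate Free applies instead.
The additional-duty order on 5465.30.26 targets Bralland, not Talistan; it does not apply.
Duty = $168,634.80 × 0% = $0.00.
Line 2 (1534.50.04, Casova, 8,315 pairs, $161,976.20):
Code 1534.50.04 is under a tariff-rate quota (threshold 4,054 pairs). In-quota: 4,054 pairs at 9%; over-quota: 4,261 pairs at 28.5%.
Pro-rata value split: in-quota = $161,976.20 × 4,054/8,315 = $78,971.92; over-quota = $161,976.20 − $78,971.92 = $83,004.28.
In-quota duty = $78,971.92 × 9% = $7,107.47. Over-quota duty = $83,004.28 × 28.5% = $23,656.22.
Line duty = $7,107.47 + $23,656.22 = $30,763.69.
Line 3 (2175.94.60, Bralland, 1,113 pairs, $184,969.47):
Base rate for 2175.94.60 is $1.33/pair.
2175.94.60 has an FTA preferential rate, but origin Bralland is not Talistan; base rate stands.
Duty = 1,113 × $1.33 = $1,480.29.
Total = $0.00 + $30,763.69 + $1,480.29 = $32,243.98.

$32,243.98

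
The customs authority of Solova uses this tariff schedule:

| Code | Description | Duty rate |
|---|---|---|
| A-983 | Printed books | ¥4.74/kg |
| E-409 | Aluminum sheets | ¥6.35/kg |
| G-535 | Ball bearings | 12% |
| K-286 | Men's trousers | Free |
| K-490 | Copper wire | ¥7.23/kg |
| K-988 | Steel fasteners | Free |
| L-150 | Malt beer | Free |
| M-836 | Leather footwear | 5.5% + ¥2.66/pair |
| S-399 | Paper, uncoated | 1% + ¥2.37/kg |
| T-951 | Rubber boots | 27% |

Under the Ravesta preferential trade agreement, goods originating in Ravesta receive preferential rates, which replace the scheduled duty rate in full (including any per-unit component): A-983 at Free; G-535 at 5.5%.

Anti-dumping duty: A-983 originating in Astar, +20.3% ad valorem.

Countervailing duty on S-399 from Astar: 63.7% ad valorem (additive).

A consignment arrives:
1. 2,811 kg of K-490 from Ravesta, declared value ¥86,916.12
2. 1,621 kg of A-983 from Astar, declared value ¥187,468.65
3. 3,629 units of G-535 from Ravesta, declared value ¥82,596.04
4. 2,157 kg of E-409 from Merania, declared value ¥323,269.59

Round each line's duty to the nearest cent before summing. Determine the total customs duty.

Line 1 (K-490, Ravesta, 2,811 kg, ¥86,916.12):
Base rate for K-490 is ¥7.23/kg.
Origin Ravesta is the FTA partner but K-490 is not on the preference list; base rate stands.
Duty = 2,811 × ¥7.23 = ¥20,323.53.
Line 2 (A-983, Astar, 1,621 kg, ¥187,468.65):
Base rate for A-983 is ¥4.74/kg.
A-983 has an FTA preferential rate, but origin Astar is not Ravesta; base rate stands.
Additional duty on A-983 from Astar: +20.3% ad valorem. Applied ad valorem rate = 20.3%.
Duty = ¥187,468.65 × 20.3% + 1,621 × ¥4.74 = ¥45,739.68.
Line 3 (G-535, Ravesta, 3,629 units, ¥82,596.04):
Base rate for G-535 is 12%.
Origin Ravesta qualifies under the Solova–Ravesta agreement and G-535 is covered: preferential rate 5.5% applies instead.
Duty = ¥82,596.04 × 5.5% = ¥4,542.78.
Line 4 (E-409, Merania, 2,157 kg, ¥323,269.59):
Base rate for E-409 is ¥6.35/kg.
Duty = 2,157 × ¥6.35 = ¥13,696.95.
Total = ¥20,323.53 + ¥45,739.68 + ¥4,542.78 + ¥13,696.95 = ¥84,302.94.

¥84,302.94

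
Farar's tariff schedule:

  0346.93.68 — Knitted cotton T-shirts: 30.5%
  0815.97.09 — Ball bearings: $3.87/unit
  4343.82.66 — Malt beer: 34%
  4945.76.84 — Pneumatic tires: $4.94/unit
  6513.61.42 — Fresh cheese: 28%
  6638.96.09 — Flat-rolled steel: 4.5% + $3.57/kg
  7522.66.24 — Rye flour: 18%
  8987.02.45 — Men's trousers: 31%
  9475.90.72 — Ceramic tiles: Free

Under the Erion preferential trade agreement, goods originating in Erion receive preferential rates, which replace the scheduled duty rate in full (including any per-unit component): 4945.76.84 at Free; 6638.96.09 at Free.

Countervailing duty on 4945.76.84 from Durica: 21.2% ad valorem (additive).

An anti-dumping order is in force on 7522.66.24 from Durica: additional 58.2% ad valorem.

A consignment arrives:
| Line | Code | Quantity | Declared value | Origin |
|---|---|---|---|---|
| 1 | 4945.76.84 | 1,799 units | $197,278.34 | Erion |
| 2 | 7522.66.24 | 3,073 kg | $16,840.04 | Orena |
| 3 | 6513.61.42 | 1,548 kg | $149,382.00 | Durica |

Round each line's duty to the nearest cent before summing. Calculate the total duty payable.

$44,858.17

Line 1 (4945.76.84, Erion, 1,799 units, $197,278.34):
Base rate for 4945.76.84 is $4.94/unit.
Origin Erion qualifies under the Farar–Erion agreement and 4945.76.84 is covered: preferential rate Free applies instead.
The additional-duty order on 4945.76.84 targets Durica, not Erion; it does not apply.
Duty = $197,278.34 × 0% = $0.00.
Line 2 (7522.66.24, Orena, 3,073 kg, $16,840.04):
Base rate for 7522.66.24 is 18%.
The additional-duty order on 7522.66.24 targets Durica, not Orena; it does not apply.
Duty = $16,840.04 × 18% = $3,031.21.
Line 3 (6513.61.42, Durica, 1,548 kg, $149,382.00):
Base rate for 6513.61.42 is 28%.
Duty = $149,382.00 × 28% = $41,826.96.
Total = $0.00 + $3,031.21 + $41,826.96 = $44,858.17.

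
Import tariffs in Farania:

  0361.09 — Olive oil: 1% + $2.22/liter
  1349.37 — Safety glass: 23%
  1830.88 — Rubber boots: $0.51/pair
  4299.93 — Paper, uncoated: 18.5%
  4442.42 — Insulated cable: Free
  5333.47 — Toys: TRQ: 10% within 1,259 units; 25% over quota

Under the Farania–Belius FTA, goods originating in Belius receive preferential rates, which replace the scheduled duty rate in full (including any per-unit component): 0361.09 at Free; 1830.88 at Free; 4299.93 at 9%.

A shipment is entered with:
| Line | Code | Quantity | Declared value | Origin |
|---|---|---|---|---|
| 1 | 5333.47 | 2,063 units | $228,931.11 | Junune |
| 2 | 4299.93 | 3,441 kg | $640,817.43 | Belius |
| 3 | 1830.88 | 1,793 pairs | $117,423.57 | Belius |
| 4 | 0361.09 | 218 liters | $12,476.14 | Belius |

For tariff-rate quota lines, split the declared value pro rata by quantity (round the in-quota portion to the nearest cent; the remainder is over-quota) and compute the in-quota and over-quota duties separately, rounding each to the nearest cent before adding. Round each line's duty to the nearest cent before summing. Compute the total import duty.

Line 1 (5333.47, Junune, 2,063 units, $228,931.11):
Code 5333.47 is under a tariff-rate quota (threshold 1,259 units). In-quota: 1,259 units at 10%; over-quota: 804 units at 25%.
Pro-rata value split: in-quota = $228,931.11 × 1,259/2,063 = $139,711.23; over-quota = $228,931.11 − $139,711.23 = $89,219.88.
In-quota duty = $139,711.23 × 10% = $13,971.12. Over-quota duty = $89,219.88 × 25% = $22,304.97.
Line duty = $13,971.12 + $22,304.97 = $36,276.09.
Line 2 (4299.93, Belius, 3,441 kg, $640,817.43):
Base rate for 4299.93 is 18.5%.
Origin Belius qualifies under the Farania–Belius agreement and 4299.93 is covered: preferential rate 9% applies instead.
Duty = $640,817.43 × 9% = $57,673.57.
Line 3 (1830.88, Belius, 1,793 pairs, $117,423.57):
Base rate for 1830.88 is $0.51/pair.
Origin Belius qualifies under the Farania–Belius agreement and 1830.88 is covered: preferential rate Free applies instead.
Duty = $117,423.57 × 0% = $0.00.
Line 4 (0361.09, Belius, 218 liters, $12,476.14):
Base rate for 0361.09 is 1% + $2.22/liter.
Origin Belius qualifies under the Farania–Belius agreement and 0361.09 is covered: preferential rate Free applies instead.
Duty = $12,476.14 × 0% = $0.00.
Total = $36,276.09 + $57,673.57 + $0.00 + $0.00 = $93,949.66.

$93,949.66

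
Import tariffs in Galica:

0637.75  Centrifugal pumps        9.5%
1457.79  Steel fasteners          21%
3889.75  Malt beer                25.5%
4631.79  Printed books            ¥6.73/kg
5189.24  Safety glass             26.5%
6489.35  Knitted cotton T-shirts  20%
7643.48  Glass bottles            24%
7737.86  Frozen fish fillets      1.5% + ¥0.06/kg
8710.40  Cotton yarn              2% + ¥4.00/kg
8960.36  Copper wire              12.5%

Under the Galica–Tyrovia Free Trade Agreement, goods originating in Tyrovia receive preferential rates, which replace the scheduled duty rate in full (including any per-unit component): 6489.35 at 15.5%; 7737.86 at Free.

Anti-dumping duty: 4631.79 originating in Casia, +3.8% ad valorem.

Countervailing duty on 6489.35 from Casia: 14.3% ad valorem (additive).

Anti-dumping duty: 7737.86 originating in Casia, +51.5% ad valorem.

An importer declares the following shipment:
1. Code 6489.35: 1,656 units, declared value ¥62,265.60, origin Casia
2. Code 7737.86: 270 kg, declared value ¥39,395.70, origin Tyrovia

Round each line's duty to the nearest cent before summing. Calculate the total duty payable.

Line 1 (6489.35, Casia, 1,656 units, ¥62,265.60):
Base rate for 6489.35 is 20%.
6489.35 has an FTA preferential rate, but origin Casia is not Tyrovia; base rate stands.
Additional duty on 6489.35 from Casia: +14.3%. Applied ad valorem rate: 20% + 14.3% = 34.3%.
Duty = ¥62,265.60 × 34.3% = ¥21,357.10.
Line 2 (7737.86, Tyrovia, 270 kg, ¥39,395.70):
Base rate for 7737.86 is 1.5% + ¥0.06/kg.
Origin Tyrovia qualifies under the Galica–Tyrovia agreement and 7737.86 is covered: preferential rate Free applies instead.
The additional-duty order on 7737.86 targets Casia, not Tyrovia; it does not apply.
Duty = ¥39,395.70 × 0% = ¥0.00.
Total = ¥21,357.10 + ¥0.00 = ¥21,357.10.

¥21,357.10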